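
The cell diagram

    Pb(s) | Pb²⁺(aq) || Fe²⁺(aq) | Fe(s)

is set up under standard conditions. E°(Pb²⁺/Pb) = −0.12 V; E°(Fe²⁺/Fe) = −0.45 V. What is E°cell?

−0.33 V

By convention the left-hand electrode in cell notation is the anode (oxidation) and the right-hand electrode is the cathode (reduction).
E°cell = E°(right) − E°(left) = −0.45 − (−0.12) = −0.33 V.
The negative sign shows that, as written, the cell would require an external voltage to drive the reaction.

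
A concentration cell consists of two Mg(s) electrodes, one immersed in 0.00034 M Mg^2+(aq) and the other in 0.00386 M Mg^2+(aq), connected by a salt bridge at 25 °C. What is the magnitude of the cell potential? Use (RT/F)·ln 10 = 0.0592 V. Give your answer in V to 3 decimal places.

For a concentration cell E°cell = 0, since both electrodes use the same couple.
The compartment with the higher Mg^2+(aq) concentration (0.00386 M) acts as the cathode; ions are reduced there and produced at the dilute (0.00034 M) anode.
With n = 2, Ecell = −(0.0592/2)·log([dilute]/[conc]) = −(0.0592/2)·log(0.00034/0.00386) = +0.031 V.

0.031 V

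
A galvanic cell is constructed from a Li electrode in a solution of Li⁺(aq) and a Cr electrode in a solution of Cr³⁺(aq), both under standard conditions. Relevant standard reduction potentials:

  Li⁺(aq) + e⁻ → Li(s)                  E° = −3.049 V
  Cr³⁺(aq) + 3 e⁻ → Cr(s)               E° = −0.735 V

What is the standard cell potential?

+2.314 V

Of the two couples in this cell, the one with the more positive reduction potential is reduced at the cathode: here that is Cr³⁺/Cr (−0.735 V); Li⁺/Li (−3.049 V) is the anode.
E°cell = E°(cathode) − E°(anode) = −0.735 − (−3.049) = +2.314 V.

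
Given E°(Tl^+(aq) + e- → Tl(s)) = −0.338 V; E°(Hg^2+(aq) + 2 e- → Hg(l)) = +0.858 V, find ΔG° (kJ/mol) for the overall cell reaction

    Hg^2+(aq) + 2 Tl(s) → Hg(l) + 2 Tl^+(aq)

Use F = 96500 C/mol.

−231 kJ/mol

In the reaction as written Hg^2+(aq) is reduced, so the Hg²⁺/Hg couple is the cathode and Tl⁺/Tl is the anode.
E°cell = +0.858 − (−0.338) = +1.196 V; balancing electrons gives n = 2.
ΔG° = −nFE°cell = −(2)(96500)(+1.196) J/mol = −231 kJ/mol.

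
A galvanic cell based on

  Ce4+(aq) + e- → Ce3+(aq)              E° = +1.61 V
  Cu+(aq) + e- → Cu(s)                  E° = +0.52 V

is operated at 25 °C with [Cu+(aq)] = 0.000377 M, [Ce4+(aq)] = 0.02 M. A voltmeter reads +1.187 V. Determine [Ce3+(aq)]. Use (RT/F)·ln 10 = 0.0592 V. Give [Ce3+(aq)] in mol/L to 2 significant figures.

1.2 M

The Ce⁴⁺/Ce³⁺ couple has the larger reduction potential, so it is the cathode: E°cell = +1.61 − (+0.52) = +1.09 V and n = 1.
Rearranging E = E° − (0.0592/n)·log Q gives log Q = 1(+1.09 − (+1.187))/0.0592 = −1.639.
For Ce4+(aq) + Cu(s) → Ce3+(aq) + Cu+(aq), the reaction quotient is Q = ([Ce3+(aq)]·[Cu+(aq)]) / [Ce4+(aq)].
Substituting the known concentrations and solving, log [Ce3+(aq)] = 0.086 and [Ce3+(aq)] = 1.2 M.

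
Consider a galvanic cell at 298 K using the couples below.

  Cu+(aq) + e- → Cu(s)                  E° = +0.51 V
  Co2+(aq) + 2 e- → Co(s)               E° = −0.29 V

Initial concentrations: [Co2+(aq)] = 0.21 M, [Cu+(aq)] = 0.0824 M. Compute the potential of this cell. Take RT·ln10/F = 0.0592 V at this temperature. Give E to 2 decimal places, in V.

Since E°(Cu⁺/Cu) > E°(Co²⁺/Co), Cu⁺/Cu serves as the cathode.
E°cell = +0.51 − (−0.29) = +0.80 V, with n = 2 electrons transferred.
For the overall reaction 2 Cu+(aq) + Co(s) → 2 Cu(s) + Co2+(aq), Q = [Co2+(aq)] / [Cu+(aq)]^2 = 30.9, giving log Q = 1.490.
Applying E = E° − (RT ln10/nF)·log Q gives +0.80 − (0.0592/2)(1.490) = +0.76 V.

+0.76 V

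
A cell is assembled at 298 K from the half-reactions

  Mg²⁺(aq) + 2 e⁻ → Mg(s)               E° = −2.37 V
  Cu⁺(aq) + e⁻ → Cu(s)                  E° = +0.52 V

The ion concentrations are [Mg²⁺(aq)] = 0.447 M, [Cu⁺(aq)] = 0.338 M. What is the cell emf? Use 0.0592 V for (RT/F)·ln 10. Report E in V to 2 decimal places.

+2.87 V

The Cu⁺/Cu couple has the more positive E°, so it is the cathode; Mg²⁺/Mg is the anode.
E°cell = +0.52 − (−2.37) = +2.89 V, with n = 2 electrons transferred.
Balancing gives 2 Cu⁺(aq) + Mg(s) → 2 Cu(s) + Mg²⁺(aq); hence Q = [Mg²⁺(aq)] / [Cu⁺(aq)]^2 = 3.91 (log Q = 0.592).
By the Nernst equation, E = +2.89 − (0.0592/2)·(0.592) = +2.87 V.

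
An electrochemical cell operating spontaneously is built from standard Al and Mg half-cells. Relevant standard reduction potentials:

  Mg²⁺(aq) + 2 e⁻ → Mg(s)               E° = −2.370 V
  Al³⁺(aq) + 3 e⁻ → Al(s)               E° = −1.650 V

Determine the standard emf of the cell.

Of the two couples in this cell, the one with the more positive reduction potential is reduced at the cathode: here that is Al³⁺/Al (−1.650 V); Mg²⁺/Mg (−2.370 V) is the anode.
E°cell = E°(cathode) − E°(anode) = −1.650 − (−2.370) = +0.720 V.

+0.720 V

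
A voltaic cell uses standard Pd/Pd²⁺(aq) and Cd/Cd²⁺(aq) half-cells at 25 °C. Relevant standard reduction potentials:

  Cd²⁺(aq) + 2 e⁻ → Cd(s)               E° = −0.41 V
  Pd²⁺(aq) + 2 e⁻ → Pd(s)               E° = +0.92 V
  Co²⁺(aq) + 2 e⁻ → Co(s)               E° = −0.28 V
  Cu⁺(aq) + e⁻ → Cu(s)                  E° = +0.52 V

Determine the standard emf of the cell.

+1.33 V

The Pd²⁺/Pd couple has the higher E°, so Pd ion is reduced (cathode) and Cd is oxidized (anode).
E°cell = E°(cathode) − E°(anode) = +0.92 − (−0.41) = +1.33 V.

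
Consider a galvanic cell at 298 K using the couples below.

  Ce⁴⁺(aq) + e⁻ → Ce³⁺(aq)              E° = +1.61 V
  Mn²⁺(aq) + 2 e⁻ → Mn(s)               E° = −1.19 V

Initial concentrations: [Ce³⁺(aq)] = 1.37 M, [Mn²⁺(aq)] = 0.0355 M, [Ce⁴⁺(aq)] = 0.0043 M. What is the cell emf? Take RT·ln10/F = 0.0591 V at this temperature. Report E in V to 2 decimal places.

+2.69 V

The Ce⁴⁺/Ce³⁺ couple has the more positive E°, so it is the cathode; Mn²⁺/Mn is the anode.
E°cell = +1.61 − (−1.19) = +2.80 V, with n = 2 electrons transferred.
The balanced reaction is 2 Ce⁴⁺(aq) + Mn(s) → 2 Ce³⁺(aq) + Mn²⁺(aq), so Q = ([Ce³⁺(aq)]^2·[Mn²⁺(aq)]) / [Ce⁴⁺(aq)]^2 = 3.6×10^3 and log Q = 3.557.
E = E° − (0.0591/n)·log Q = +2.80 − (0.0591/2)(3.557) = +2.69 V.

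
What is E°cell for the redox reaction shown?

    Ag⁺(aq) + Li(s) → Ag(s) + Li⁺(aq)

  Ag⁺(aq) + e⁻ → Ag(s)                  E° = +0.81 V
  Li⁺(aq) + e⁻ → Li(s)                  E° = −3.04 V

+3.85 V

In the reaction as written, Ag⁺(aq) is reduced (cathode) and Li⁺(aq) is produced by oxidation at the anode.
E°cell = E°(cathode) − E°(anode) = +0.81 − (−3.04) = +3.85 V.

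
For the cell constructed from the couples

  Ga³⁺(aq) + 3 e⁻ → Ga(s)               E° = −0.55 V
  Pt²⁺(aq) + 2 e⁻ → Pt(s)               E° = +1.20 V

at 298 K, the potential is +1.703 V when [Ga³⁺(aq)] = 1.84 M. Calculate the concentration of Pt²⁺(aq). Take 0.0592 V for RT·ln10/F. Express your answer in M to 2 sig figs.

0.039 M

Pt²⁺/Pt is the cathode (higher E°); E°cell = +1.20 − (−0.55) = +1.75 V with n = 6.
Rearranging E = E° − (0.0592/n)·log Q gives log Q = 6(+1.75 − (+1.703))/0.0592 = 4.764.
For 3 Pt²⁺(aq) + 2 Ga(s) → 3 Pt(s) + 2 Ga³⁺(aq), the reaction quotient is Q = [Ga³⁺(aq)]^2 / [Pt²⁺(aq)]^3.
Solving for the unknown gives log [Pt²⁺(aq)] = −1.411, so [Pt²⁺(aq)] ≈ 0.039 M.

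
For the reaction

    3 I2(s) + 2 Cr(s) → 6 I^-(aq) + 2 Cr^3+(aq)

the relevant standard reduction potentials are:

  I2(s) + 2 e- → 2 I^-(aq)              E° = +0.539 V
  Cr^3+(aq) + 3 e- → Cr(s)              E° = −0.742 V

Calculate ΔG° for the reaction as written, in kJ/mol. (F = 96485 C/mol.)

−742 kJ/mol

In the reaction as written I2(s) is reduced, so the I₂/I⁻ couple is the cathode and Cr³⁺/Cr is the anode.
E°cell = +0.539 − (−0.742) = +1.281 V; balancing electrons gives n = 6.
ΔG° = −nFE°cell = −(6)(96485)(+1.281) J/mol = −742 kJ/mol.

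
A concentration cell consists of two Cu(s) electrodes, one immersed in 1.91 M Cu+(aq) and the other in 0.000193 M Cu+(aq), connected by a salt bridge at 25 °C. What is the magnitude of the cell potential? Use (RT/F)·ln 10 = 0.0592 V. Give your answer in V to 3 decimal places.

0.237 V

For a concentration cell E°cell = 0, since both electrodes use the same couple.
The compartment with the higher Cu+(aq) concentration (1.91 M) acts as the cathode; ions are reduced there and produced at the dilute (0.000193 M) anode.
With n = 1, Ecell = −(0.0592/1)·log([dilute]/[conc]) = −(0.0592/1)·log(0.000193/1.91) = +0.237 V.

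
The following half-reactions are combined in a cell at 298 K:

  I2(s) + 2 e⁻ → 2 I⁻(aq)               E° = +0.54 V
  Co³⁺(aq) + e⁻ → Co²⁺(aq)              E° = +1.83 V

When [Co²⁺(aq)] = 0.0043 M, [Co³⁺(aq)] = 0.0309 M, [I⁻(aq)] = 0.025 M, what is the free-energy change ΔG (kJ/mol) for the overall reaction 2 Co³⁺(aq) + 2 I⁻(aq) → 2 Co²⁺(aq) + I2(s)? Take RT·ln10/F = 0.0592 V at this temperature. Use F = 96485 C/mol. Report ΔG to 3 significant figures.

−240 kJ/mol

The standard cell potential is +1.83 − (+0.54) = +1.29 V, with n = 2 electrons in the balanced equation.
Q = [Co²⁺(aq)]^2 / ([Co³⁺(aq)]^2·[I⁻(aq)]^2) = 31, so log Q = 1.491 and E = +1.29 − (0.0592/2)(1.491) = +1.2459 V.
Then ΔG = −nFE = −2 × 96485 × +1.2459 J/mol = −240 kJ/mol.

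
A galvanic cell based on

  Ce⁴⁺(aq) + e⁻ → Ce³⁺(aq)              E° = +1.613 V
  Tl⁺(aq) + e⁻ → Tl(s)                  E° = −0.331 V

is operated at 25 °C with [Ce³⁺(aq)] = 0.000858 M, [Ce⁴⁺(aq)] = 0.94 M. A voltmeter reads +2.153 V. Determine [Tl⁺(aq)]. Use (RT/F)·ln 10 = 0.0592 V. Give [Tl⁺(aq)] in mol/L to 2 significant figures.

Ce⁴⁺/Ce³⁺ is the cathode (higher E°); E°cell = +1.613 − (−0.331) = +1.944 V with n = 1.
Since E = E° − (0.0592/n)·log Q, log Q = n(E° − E)/0.0592 = −3.530.
Balancing electrons gives Ce⁴⁺(aq) + Tl(s) → Ce³⁺(aq) + Tl⁺(aq); thus Q = ([Ce³⁺(aq)]·[Tl⁺(aq)]) / [Ce⁴⁺(aq)].
Isolating [Tl⁺(aq)] in Q = 10^{−3.530} yields log [Tl⁺(aq)] = −0.490, i.e. 0.32 M.

0.32 M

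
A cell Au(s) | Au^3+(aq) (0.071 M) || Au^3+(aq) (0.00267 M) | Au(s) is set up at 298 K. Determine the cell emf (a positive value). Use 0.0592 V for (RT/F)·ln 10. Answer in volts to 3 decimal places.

For a concentration cell E°cell = 0, since both electrodes use the same couple.
The compartment with the higher Au^3+(aq) concentration (0.071 M) acts as the cathode; ions are reduced there and produced at the dilute (0.00267 M) anode.
With n = 3, Ecell = −(0.0592/3)·log([dilute]/[conc]) = −(0.0592/3)·log(0.00267/0.071) = +0.028 V.

0.028 V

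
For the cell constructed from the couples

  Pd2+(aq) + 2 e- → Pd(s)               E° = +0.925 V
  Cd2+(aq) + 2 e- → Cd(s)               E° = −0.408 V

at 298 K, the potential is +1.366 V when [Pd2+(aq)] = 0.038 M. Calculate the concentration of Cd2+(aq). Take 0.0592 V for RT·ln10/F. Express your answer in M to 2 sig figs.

With Pd²⁺/Pd at the cathode and Cd²⁺/Cd at the anode, E°cell = +0.925 − (−0.408) = +1.333 V (n = 2).
Rearranging E = E° − (0.0592/n)·log Q gives log Q = 2(+1.333 − (+1.366))/0.0592 = −1.115.
Balancing electrons gives Pd2+(aq) + Cd(s) → Pd(s) + Cd2+(aq); thus Q = [Cd2+(aq)] / [Pd2+(aq)].
Substituting the known concentrations and solving, log [Cd2+(aq)] = −2.535 and [Cd2+(aq)] = 0.0029 M.

0.0029 M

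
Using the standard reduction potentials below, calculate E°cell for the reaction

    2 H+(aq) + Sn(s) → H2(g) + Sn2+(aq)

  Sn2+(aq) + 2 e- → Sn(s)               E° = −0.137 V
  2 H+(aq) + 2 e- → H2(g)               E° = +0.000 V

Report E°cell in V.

H+(aq) gains electrons, so the 2H⁺/H₂ couple is the cathode; the Sn²⁺/Sn couple is the anode.
E°cell = E°(cathode) − E°(anode) = +0.000 − (−0.137) = +0.137 V.

+0.137 V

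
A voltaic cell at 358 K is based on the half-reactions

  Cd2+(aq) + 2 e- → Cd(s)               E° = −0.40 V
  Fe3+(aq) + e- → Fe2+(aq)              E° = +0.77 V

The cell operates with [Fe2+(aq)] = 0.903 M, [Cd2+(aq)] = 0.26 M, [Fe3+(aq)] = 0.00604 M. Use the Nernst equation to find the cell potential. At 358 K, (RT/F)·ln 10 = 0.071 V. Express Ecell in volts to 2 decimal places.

+1.04 V

The Fe³⁺/Fe²⁺ couple has the more positive E°, so it is the cathode; Cd²⁺/Cd is the anode.
The standard potential is +0.77 − (−0.40) = +1.17 V and the balanced reaction transfers n = 2 electrons.
For the overall reaction 2 Fe3+(aq) + Cd(s) → 2 Fe2+(aq) + Cd2+(aq), Q = ([Fe2+(aq)]^2·[Cd2+(aq)]) / [Fe3+(aq)]^2 = 5.81×10^3, giving log Q = 3.764.
E = E° − (0.071/n)·log Q = +1.17 − (0.071/2)(3.764) = +1.04 V.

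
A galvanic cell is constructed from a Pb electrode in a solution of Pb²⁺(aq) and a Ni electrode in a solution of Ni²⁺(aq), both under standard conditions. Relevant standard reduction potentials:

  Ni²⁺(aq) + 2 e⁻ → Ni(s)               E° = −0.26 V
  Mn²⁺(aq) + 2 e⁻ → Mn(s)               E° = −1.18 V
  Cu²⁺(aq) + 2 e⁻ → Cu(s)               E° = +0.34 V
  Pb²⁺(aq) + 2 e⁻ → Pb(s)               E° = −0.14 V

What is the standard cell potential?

+0.12 V

The Pb²⁺/Pb couple has the higher E°, so Pb ion is reduced (cathode) and Ni is oxidized (anode).
E°cell = E°(cathode) − E°(anode) = −0.14 − (−0.26) = +0.12 V.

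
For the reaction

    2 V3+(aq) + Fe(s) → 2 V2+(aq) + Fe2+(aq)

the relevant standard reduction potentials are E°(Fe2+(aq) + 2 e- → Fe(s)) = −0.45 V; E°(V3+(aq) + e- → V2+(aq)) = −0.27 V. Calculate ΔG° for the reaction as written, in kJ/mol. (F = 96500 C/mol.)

−34.7 kJ/mol

In the reaction as written V3+(aq) is reduced, so the V³⁺/V²⁺ couple is the cathode and Fe²⁺/Fe is the anode.
E°cell = −0.27 − (−0.45) = +0.18 V; balancing electrons gives n = 2.
ΔG° = −nFE°cell = −(2)(96500)(+0.18) J/mol = −34.7 kJ/mol.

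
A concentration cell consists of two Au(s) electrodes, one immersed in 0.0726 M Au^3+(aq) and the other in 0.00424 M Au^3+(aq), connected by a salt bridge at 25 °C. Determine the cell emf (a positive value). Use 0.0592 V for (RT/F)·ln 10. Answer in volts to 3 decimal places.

For a concentration cell E°cell = 0, since both electrodes use the same couple.
The compartment with the higher Au^3+(aq) concentration (0.0726 M) acts as the cathode; ions are reduced there and produced at the dilute (0.00424 M) anode.
With n = 3, Ecell = −(0.0592/3)·log([dilute]/[conc]) = −(0.0592/3)·log(0.00424/0.0726) = +0.024 V.

0.024 V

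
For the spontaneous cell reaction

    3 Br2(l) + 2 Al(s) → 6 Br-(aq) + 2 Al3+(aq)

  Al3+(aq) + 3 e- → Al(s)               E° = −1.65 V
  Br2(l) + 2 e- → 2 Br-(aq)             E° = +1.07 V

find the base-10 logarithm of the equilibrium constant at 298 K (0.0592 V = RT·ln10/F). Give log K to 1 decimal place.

The Br₂/Br⁻ couple is reduced (cathode); E°cell = +1.07 − (−1.65) = +2.72 V with n = 6.
At equilibrium E = 0, so log K = nE°cell / 0.0592 = (6)(+2.72) / 0.0592 = 275.7.

log K = 275.7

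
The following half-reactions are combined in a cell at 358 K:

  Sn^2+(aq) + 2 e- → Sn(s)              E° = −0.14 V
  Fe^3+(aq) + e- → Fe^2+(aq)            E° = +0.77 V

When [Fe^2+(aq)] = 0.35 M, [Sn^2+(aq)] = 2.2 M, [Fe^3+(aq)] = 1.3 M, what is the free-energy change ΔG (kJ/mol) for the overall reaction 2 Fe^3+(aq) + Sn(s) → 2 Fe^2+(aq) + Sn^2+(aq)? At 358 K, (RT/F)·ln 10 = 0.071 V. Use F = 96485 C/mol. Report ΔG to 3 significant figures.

With Fe³⁺/Fe²⁺ reduced at the cathode, E°cell = +0.77 − (−0.14) = +0.91 V and n = 2.
Q = ([Fe^2+(aq)]^2·[Sn^2+(aq)]) / [Fe^3+(aq)]^2 = 0.159, so log Q = −0.797 and E = +0.91 − (0.071/2)(−0.797) = +0.9383 V.
Then ΔG = −nFE = −2 × 96485 × +0.9383 J/mol = −181 kJ/mol.

−181 kJ/mol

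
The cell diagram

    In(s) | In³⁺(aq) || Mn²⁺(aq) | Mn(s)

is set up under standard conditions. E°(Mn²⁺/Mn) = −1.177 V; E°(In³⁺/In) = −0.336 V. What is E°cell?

−0.841 V

By convention the left-hand electrode in cell notation is the anode (oxidation) and the right-hand electrode is the cathode (reduction).
E°cell = E°(right) − E°(left) = −1.177 − (−0.336) = −0.841 V.
The negative sign shows that, as written, the cell would require an external voltage to drive the reaction.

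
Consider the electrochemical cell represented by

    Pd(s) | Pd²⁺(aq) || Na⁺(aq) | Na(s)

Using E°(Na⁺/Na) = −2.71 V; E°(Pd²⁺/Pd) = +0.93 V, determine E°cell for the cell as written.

By convention the left-hand electrode in cell notation is the anode (oxidation) and the right-hand electrode is the cathode (reduction).
E°cell = E°(right) − E°(left) = −2.71 − (+0.93) = −3.64 V.
The negative sign shows that, as written, the cell would require an external voltage to drive the reaction.

−3.64 V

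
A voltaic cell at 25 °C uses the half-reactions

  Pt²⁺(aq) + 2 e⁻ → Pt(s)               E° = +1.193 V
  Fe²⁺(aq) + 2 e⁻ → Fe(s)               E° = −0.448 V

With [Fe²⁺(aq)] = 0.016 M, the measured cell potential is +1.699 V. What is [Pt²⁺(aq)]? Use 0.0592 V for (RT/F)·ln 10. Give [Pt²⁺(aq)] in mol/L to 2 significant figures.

With Pt²⁺/Pt at the cathode and Fe²⁺/Fe at the anode, E°cell = +1.193 − (−0.448) = +1.641 V (n = 2).
Rearranging E = E° − (0.0592/n)·log Q gives log Q = 2(+1.641 − (+1.699))/0.0592 = −1.959.
The balanced reaction is Pt²⁺(aq) + Fe(s) → Pt(s) + Fe²⁺(aq), so Q = [Fe²⁺(aq)] / [Pt²⁺(aq)].
Solving for the unknown gives log [Pt²⁺(aq)] = 0.163, so [Pt²⁺(aq)] ≈ 1.5 M.

1.5 M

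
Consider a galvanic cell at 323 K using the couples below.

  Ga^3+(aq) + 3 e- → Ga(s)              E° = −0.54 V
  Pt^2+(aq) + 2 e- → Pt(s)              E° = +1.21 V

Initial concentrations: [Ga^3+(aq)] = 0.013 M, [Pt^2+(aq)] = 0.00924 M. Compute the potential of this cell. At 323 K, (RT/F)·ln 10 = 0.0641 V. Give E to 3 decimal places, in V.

Since E°(Pt²⁺/Pt) > E°(Ga³⁺/Ga), Pt²⁺/Pt serves as the cathode.
E°cell = E°cat − E°an = +1.21 − (−0.54) = +1.75 V; n = 6.
The balanced reaction is 3 Pt^2+(aq) + 2 Ga(s) → 3 Pt(s) + 2 Ga^3+(aq), so Q = [Ga^3+(aq)]^2 / [Pt^2+(aq)]^3 = 214 and log Q = 2.331.
By the Nernst equation, E = +1.75 − (0.0641/6)·(2.331) = +1.725 V.

+1.725 V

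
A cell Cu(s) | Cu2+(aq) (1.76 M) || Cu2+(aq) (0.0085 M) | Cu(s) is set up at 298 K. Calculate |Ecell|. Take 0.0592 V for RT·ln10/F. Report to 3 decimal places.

For a concentration cell E°cell = 0, since both electrodes use the same couple.
The compartment with the higher Cu2+(aq) concentration (1.76 M) acts as the cathode; ions are reduced there and produced at the dilute (0.0085 M) anode.
With n = 2, Ecell = −(0.0592/2)·log([dilute]/[conc]) = −(0.0592/2)·log(0.0085/1.76) = +0.069 V.

0.069 V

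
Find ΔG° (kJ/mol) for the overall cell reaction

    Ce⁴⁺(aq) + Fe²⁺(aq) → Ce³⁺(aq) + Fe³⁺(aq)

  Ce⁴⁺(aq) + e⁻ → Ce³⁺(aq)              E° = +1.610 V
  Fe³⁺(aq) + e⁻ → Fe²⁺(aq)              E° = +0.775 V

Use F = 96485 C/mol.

−80.6 kJ/mol

In the reaction as written Ce⁴⁺(aq) is reduced, so the Ce⁴⁺/Ce³⁺ couple is the cathode and Fe³⁺/Fe²⁺ is the anode.
E°cell = +1.610 − (+0.775) = +0.835 V; balancing electrons gives n = 1.
ΔG° = −nFE°cell = −(1)(96485)(+0.835) J/mol = −80.6 kJ/mol.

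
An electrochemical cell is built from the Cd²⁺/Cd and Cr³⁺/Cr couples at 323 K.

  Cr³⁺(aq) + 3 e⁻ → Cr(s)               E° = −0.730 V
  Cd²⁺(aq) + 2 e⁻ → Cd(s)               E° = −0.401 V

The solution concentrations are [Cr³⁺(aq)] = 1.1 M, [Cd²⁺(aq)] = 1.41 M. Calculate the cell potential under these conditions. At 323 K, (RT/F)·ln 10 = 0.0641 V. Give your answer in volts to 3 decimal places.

Cd²⁺/Cd is reduced (cathode, E° = −0.401 V) and Cr³⁺/Cr is oxidized (anode).
The standard potential is −0.401 − (−0.730) = +0.329 V and the balanced reaction transfers n = 6 electrons.
The balanced reaction is 3 Cd²⁺(aq) + 2 Cr(s) → 3 Cd(s) + 2 Cr³⁺(aq), so Q = [Cr³⁺(aq)]^2 / [Cd²⁺(aq)]^3 = 0.432 and log Q = −0.365.
E = E° − (0.0641/n)·log Q = +0.329 − (0.0641/6)(−0.365) = +0.333 V.

+0.333 V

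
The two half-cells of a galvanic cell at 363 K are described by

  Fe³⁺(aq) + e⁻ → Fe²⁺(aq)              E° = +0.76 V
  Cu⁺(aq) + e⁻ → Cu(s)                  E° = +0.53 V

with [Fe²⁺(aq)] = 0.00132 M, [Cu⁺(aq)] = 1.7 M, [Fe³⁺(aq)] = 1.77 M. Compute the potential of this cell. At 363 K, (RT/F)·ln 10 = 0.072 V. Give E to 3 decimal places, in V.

Since E°(Fe³⁺/Fe²⁺) > E°(Cu⁺/Cu), Fe³⁺/Fe²⁺ serves as the cathode.
E°cell = +0.76 − (+0.53) = +0.23 V, with n = 1 electron transferred.
Balancing gives Fe³⁺(aq) + Cu(s) → Fe²⁺(aq) + Cu⁺(aq); hence Q = ([Fe²⁺(aq)]·[Cu⁺(aq)]) / [Fe³⁺(aq)] = 0.00127 (log Q = −2.897).
E = E° − (0.072/n)·log Q = +0.23 − (0.072/1)(−2.897) = +0.439 V.

+0.439 V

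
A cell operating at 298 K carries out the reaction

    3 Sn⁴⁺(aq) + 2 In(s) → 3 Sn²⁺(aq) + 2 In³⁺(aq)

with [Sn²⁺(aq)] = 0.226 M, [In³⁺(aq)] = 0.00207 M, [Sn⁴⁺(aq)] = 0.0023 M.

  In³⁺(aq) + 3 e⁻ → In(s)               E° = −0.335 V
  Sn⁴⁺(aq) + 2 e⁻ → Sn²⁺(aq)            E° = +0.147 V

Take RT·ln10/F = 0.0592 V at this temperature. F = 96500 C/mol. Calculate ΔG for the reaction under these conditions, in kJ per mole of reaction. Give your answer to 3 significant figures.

−276 kJ/mol

With Sn⁴⁺/Sn²⁺ reduced at the cathode, E°cell = +0.147 − (−0.335) = +0.482 V and n = 6.
Here Q = ([Sn²⁺(aq)]^3·[In³⁺(aq)]^2) / [Sn⁴⁺(aq)]^3 = 4.07 (log Q = 0.609), giving E = +0.482 − (0.0592/6)·(0.609) = +0.4760 V.
Finally ΔG = −nFE = −(6)(96500 C/mol)(+0.4760 V) = −276 kJ/mol.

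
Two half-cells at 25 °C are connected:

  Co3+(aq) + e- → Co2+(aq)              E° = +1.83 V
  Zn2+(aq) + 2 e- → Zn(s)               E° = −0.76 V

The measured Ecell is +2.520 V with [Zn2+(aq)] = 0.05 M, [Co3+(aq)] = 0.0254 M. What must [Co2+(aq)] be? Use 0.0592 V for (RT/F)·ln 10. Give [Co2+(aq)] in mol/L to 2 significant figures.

Co³⁺/Co²⁺ is the cathode (higher E°); E°cell = +1.83 − (−0.76) = +2.59 V with n = 2.
From the Nernst equation, log Q = n(E° − E)/0.0592 = 2·(+2.59 − (+2.520))/0.0592 = 2.365.
For 2 Co3+(aq) + Zn(s) → 2 Co2+(aq) + Zn2+(aq), the reaction quotient is Q = ([Co2+(aq)]^2·[Zn2+(aq)]) / [Co3+(aq)]^2.
Solving for the unknown gives log [Co2+(aq)] = 0.238, so [Co2+(aq)] ≈ 1.7 M.

1.7 M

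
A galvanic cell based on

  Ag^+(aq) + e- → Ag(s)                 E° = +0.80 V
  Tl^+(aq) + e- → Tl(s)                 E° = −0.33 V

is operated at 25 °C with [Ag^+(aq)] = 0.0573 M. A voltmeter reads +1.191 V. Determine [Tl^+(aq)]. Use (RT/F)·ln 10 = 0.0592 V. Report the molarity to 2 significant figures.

With Ag⁺/Ag at the cathode and Tl⁺/Tl at the anode, E°cell = +0.80 − (−0.33) = +1.13 V (n = 1).
From the Nernst equation, log Q = n(E° − E)/0.0592 = 1·(+1.13 − (+1.191))/0.0592 = −1.030.
For Ag^+(aq) + Tl(s) → Ag(s) + Tl^+(aq), the reaction quotient is Q = [Tl^+(aq)] / [Ag^+(aq)].
Substituting the known concentrations and solving, log [Tl^+(aq)] = −2.272 and [Tl^+(aq)] = 0.0053 M.

0.0053 M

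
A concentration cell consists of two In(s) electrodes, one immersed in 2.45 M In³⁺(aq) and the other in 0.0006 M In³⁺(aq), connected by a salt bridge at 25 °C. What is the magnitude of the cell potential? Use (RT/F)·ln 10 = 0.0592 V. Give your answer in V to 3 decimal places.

0.071 V

For a concentration cell E°cell = 0, since both electrodes use the same couple.
The compartment with the higher In³⁺(aq) concentration (2.45 M) acts as the cathode; ions are reduced there and produced at the dilute (0.0006 M) anode.
With n = 3, Ecell = −(0.0592/3)·log([dilute]/[conc]) = −(0.0592/3)·log(0.0006/2.45) = +0.071 V.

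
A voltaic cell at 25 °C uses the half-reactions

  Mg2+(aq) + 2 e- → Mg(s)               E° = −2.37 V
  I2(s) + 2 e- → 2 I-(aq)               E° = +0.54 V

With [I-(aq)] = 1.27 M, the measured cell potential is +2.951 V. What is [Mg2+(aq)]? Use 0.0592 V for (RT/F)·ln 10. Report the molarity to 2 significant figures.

I₂/I⁻ is the cathode (higher E°); E°cell = +0.54 − (−2.37) = +2.91 V with n = 2.
Rearranging E = E° − (0.0592/n)·log Q gives log Q = 2(+2.91 − (+2.951))/0.0592 = −1.385.
The balanced reaction is I2(s) + Mg(s) → 2 I-(aq) + Mg2+(aq), so Q = [I-(aq)]^2·[Mg2+(aq)].
Isolating [Mg2+(aq)] in Q = 10^{−1.385} yields log [Mg2+(aq)] = −1.593, i.e. 0.026 M.

0.026 M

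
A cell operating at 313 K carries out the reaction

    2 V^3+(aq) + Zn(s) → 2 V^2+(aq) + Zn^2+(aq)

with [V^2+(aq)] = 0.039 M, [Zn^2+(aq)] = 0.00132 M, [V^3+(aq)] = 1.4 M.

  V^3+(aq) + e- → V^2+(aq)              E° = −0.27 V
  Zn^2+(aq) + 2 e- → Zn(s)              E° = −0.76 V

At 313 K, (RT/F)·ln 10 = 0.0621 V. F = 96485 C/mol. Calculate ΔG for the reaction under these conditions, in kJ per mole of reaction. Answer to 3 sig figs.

−130 kJ/mol

The standard cell potential is −0.27 − (−0.76) = +0.49 V, with n = 2 electrons in the balanced equation.
Q = ([V^2+(aq)]^2·[Zn^2+(aq)]) / [V^3+(aq)]^2 = 1.02×10^−6, so log Q = −5.990 and E = +0.49 − (0.0621/2)(−5.990) = +0.6760 V.
Finally ΔG = −nFE = −(2)(96485 C/mol)(+0.6760 V) = −130 kJ/mol.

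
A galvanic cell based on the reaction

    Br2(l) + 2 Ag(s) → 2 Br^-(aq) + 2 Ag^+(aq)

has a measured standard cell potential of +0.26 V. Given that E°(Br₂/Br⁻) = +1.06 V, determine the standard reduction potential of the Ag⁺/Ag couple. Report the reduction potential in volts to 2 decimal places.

+0.80 V

In the reaction as written the Br₂/Br⁻ couple is reduced (cathode) and Ag⁺/Ag is oxidized (anode), so E°cell = E°(Br₂/Br⁻) − E°(Ag⁺/Ag).
E°(Ag⁺/Ag) = E°(cathode) − E°cell = +1.06 − (+0.26) = +0.80 V.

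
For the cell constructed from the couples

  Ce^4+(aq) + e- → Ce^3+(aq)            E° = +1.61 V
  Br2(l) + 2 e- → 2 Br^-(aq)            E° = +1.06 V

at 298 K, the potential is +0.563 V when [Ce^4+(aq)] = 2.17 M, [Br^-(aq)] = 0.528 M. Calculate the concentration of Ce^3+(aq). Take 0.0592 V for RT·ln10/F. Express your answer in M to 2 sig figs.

0.69 M

With Ce⁴⁺/Ce³⁺ at the cathode and Br₂/Br⁻ at the anode, E°cell = +1.61 − (+1.06) = +0.55 V (n = 2).
Rearranging E = E° − (0.0592/n)·log Q gives log Q = 2(+0.55 − (+0.563))/0.0592 = −0.439.
Balancing electrons gives 2 Ce^4+(aq) + 2 Br^-(aq) → 2 Ce^3+(aq) + Br2(l); thus Q = [Ce^3+(aq)]^2 / ([Ce^4+(aq)]^2·[Br^-(aq)]^2).
Solving for the unknown gives log [Ce^3+(aq)] = −0.160, so [Ce^3+(aq)] ≈ 0.69 M.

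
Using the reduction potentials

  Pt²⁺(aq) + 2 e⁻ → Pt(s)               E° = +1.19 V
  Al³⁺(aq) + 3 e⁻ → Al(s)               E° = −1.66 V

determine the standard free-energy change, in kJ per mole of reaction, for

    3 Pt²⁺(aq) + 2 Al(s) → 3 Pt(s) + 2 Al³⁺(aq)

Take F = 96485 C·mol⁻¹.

In the reaction as written Pt²⁺(aq) is reduced, so the Pt²⁺/Pt couple is the cathode and Al³⁺/Al is the anode.
E°cell = +1.19 − (−1.66) = +2.85 V; balancing electrons gives n = 6.
ΔG° = −nFE°cell = −(6)(96485)(+2.85) J/mol = −1650 kJ/mol.

−1650 kJ/mol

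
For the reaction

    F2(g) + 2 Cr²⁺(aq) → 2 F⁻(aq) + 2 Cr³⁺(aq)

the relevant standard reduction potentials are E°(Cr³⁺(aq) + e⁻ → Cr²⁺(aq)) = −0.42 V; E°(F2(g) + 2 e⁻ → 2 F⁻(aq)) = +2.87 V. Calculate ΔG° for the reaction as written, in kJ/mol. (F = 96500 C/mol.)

−635 kJ/mol

In the reaction as written F2(g) is reduced, so the F₂/F⁻ couple is the cathode and Cr³⁺/Cr²⁺ is the anode.
E°cell = +2.87 − (−0.42) = +3.29 V; balancing electrons gives n = 2.
ΔG° = −nFE°cell = −(2)(96500)(+3.29) J/mol = −635 kJ/mol.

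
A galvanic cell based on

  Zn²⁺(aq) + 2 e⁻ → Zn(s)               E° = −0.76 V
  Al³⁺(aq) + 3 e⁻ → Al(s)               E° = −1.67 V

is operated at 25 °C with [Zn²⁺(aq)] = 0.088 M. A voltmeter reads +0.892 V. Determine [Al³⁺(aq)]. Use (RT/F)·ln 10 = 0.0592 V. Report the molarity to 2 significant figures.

The Zn²⁺/Zn couple has the larger reduction potential, so it is the cathode: E°cell = −0.76 − (−1.67) = +0.91 V and n = 6.
From the Nernst equation, log Q = n(E° − E)/0.0592 = 6·(+0.91 − (+0.892))/0.0592 = 1.824.
Balancing electrons gives 3 Zn²⁺(aq) + 2 Al(s) → 3 Zn(s) + 2 Al³⁺(aq); thus Q = [Al³⁺(aq)]^2 / [Zn²⁺(aq)]^3.
Isolating [Al³⁺(aq)] in Q = 10^{1.824} yields log [Al³⁺(aq)] = −0.671, i.e. 0.21 M.

0.21 M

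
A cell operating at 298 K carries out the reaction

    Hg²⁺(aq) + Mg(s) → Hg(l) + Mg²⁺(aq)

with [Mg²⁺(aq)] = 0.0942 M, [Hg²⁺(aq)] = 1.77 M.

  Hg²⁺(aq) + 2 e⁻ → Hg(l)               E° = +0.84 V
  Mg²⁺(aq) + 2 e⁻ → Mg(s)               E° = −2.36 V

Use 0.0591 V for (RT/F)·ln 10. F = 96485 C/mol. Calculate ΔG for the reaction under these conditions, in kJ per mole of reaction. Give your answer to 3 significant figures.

−625 kJ/mol

E°cell = +0.84 − (−2.36) = +3.20 V; the balanced reaction transfers n = 2 electrons.
Q = [Mg²⁺(aq)] / [Hg²⁺(aq)] = 0.0532, so log Q = −1.274 and E = +3.20 − (0.0591/2)(−1.274) = +3.2376 V.
Then ΔG = −nFE = −2 × 96485 × +3.2376 J/mol = −625 kJ/mol.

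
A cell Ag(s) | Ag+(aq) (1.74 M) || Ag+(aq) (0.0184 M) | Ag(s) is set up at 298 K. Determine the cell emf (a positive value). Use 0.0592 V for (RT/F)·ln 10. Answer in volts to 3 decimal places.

For a concentration cell E°cell = 0, since both electrodes use the same couple.
The compartment with the higher Ag+(aq) concentration (1.74 M) acts as the cathode; ions are reduced there and produced at the dilute (0.0184 M) anode.
With n = 1, Ecell = −(0.0592/1)·log([dilute]/[conc]) = −(0.0592/1)·log(0.0184/1.74) = +0.117 V.

0.117 V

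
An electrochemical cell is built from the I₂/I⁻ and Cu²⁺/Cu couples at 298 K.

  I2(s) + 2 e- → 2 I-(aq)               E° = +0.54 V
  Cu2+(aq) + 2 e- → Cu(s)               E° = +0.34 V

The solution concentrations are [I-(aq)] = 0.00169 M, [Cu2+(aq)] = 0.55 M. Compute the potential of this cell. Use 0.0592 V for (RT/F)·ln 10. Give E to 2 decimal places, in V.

The I₂/I⁻ couple has the more positive E°, so it is the cathode; Cu²⁺/Cu is the anode.
E°cell = +0.54 − (+0.34) = +0.20 V, with n = 2 electrons transferred.
For the overall reaction I2(s) + Cu(s) → 2 I-(aq) + Cu2+(aq), Q = [I-(aq)]^2·[Cu2+(aq)] = 1.57×10^−6, giving log Q = −5.804.
By the Nernst equation, E = +0.20 − (0.0592/2)·(−5.804) = +0.37 V.

+0.37 V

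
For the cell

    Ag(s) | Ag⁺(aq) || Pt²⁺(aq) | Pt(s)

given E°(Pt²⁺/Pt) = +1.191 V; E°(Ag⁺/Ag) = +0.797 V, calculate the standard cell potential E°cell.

+0.394 V

By convention the left-hand electrode in cell notation is the anode (oxidation) and the right-hand electrode is the cathode (reduction).
E°cell = E°(right) − E°(left) = +1.191 − (+0.797) = +0.394 V.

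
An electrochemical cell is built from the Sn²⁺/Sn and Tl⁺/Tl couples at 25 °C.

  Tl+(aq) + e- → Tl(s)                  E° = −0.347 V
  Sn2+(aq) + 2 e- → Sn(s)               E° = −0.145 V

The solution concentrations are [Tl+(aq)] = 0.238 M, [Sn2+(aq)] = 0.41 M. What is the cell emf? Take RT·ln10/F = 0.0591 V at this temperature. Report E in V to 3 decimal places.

+0.227 V

Sn²⁺/Sn is reduced (cathode, E° = −0.145 V) and Tl⁺/Tl is oxidized (anode).
The standard potential is −0.145 − (−0.347) = +0.202 V and the balanced reaction transfers n = 2 electrons.
Balancing gives Sn2+(aq) + 2 Tl(s) → Sn(s) + 2 Tl+(aq); hence Q = [Tl+(aq)]^2 / [Sn2+(aq)] = 0.138 (log Q = −0.860).
E = E° − (0.0591/n)·log Q = +0.202 − (0.0591/2)(−0.860) = +0.227 V.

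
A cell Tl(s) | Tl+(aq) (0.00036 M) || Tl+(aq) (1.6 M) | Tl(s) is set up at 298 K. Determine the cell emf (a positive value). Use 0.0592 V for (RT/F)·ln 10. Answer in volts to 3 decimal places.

0.216 V

For a concentration cell E°cell = 0, since both electrodes use the same couple.
The compartment with the higher Tl+(aq) concentration (1.6 M) acts as the cathode; ions are reduced there and produced at the dilute (0.00036 M) anode.
With n = 1, Ecell = −(0.0592/1)·log([dilute]/[conc]) = −(0.0592/1)·log(0.00036/1.6) = +0.216 V.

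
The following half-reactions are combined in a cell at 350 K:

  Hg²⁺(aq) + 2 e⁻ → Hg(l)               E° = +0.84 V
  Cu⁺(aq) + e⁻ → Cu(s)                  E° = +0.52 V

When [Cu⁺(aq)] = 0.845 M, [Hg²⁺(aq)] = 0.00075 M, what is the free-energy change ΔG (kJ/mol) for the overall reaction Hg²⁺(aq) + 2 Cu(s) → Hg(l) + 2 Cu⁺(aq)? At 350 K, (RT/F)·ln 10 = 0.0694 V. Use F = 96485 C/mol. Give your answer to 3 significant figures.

With Hg²⁺/Hg reduced at the cathode, E°cell = +0.84 − (+0.52) = +0.32 V and n = 2.
The reaction quotient is [Cu⁺(aq)]^2 / [Hg²⁺(aq)] = 952; by Nernst, E = +0.32 − (0.0694/2)(2.979) = +0.2166 V.
Then ΔG = −nFE = −2 × 96485 × +0.2166 J/mol = −41.8 kJ/mol.

−41.8 kJ/mol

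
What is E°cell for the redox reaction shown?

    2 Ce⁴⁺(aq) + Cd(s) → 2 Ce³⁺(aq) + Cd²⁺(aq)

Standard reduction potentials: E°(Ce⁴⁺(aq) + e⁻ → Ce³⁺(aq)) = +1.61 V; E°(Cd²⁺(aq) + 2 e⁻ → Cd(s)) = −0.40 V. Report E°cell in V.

Ce⁴⁺(aq) gains electrons, so the Ce⁴⁺/Ce³⁺ couple is the cathode; the Cd²⁺/Cd couple is the anode.
E°cell = E°(cathode) − E°(anode) = +1.61 − (−0.40) = +2.01 V.

+2.01 V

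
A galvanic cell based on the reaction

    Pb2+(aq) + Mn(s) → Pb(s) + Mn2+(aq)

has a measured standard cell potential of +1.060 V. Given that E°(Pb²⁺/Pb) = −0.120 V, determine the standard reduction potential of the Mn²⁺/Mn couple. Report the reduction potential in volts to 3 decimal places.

−1.180 V

In the reaction as written the Pb²⁺/Pb couple is reduced (cathode) and Mn²⁺/Mn is oxidized (anode), so E°cell = E°(Pb²⁺/Pb) − E°(Mn²⁺/Mn).
E°(Mn²⁺/Mn) = E°(cathode) − E°cell = −0.120 − (+1.060) = −1.180 V.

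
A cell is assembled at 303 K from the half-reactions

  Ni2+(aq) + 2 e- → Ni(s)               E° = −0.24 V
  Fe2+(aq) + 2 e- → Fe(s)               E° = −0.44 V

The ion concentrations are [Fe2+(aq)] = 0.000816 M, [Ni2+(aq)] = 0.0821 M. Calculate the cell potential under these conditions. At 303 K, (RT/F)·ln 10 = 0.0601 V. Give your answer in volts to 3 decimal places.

+0.260 V

Since E°(Ni²⁺/Ni) > E°(Fe²⁺/Fe), Ni²⁺/Ni serves as the cathode.
E°cell = E°cat − E°an = −0.24 − (−0.44) = +0.20 V; n = 2.
Balancing gives Ni2+(aq) + Fe(s) → Ni(s) + Fe2+(aq); hence Q = [Fe2+(aq)] / [Ni2+(aq)] = 0.00994 (log Q = −2.003).
E = E° − (0.0601/n)·log Q = +0.20 − (0.0601/2)(−2.003) = +0.260 V.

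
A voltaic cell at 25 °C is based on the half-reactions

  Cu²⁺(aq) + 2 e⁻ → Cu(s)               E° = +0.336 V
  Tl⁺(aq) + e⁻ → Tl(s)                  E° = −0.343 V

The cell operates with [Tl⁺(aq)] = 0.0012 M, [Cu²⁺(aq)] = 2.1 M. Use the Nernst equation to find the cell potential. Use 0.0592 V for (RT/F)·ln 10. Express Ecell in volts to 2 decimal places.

+0.86 V

Since E°(Cu²⁺/Cu) > E°(Tl⁺/Tl), Cu²⁺/Cu serves as the cathode.
E°cell = +0.336 − (−0.343) = +0.679 V, with n = 2 electrons transferred.
Balancing gives Cu²⁺(aq) + 2 Tl(s) → Cu(s) + 2 Tl⁺(aq); hence Q = [Tl⁺(aq)]^2 / [Cu²⁺(aq)] = 6.86×10^−7 (log Q = −6.164).
Applying E = E° − (RT ln10/nF)·log Q gives +0.679 − (0.0592/2)(−6.164) = +0.86 V.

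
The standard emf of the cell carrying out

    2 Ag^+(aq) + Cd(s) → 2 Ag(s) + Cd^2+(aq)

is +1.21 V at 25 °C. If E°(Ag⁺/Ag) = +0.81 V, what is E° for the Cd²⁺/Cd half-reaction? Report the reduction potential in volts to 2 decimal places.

In the reaction as written the Ag⁺/Ag couple is reduced (cathode) and Cd²⁺/Cd is oxidized (anode), so E°cell = E°(Ag⁺/Ag) − E°(Cd²⁺/Cd).
E°(Cd²⁺/Cd) = E°(cathode) − E°cell = +0.81 − (+1.21) = −0.40 V.

−0.40 V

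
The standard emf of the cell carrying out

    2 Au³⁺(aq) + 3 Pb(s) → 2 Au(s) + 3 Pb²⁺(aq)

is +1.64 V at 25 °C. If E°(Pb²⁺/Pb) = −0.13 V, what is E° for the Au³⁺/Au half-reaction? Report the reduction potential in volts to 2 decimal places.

+1.51 V

In the reaction as written the Au³⁺/Au couple is reduced (cathode) and Pb²⁺/Pb is oxidized (anode), so E°cell = E°(Au³⁺/Au) − E°(Pb²⁺/Pb).
E°(Au³⁺/Au) = E°cell + E°(anode) = +1.64 + (−0.13) = +1.51 V.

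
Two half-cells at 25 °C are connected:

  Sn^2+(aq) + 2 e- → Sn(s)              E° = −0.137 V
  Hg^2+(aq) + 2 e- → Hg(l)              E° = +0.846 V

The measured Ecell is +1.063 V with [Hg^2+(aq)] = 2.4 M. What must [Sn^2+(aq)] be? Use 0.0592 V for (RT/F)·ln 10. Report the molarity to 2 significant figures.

0.0048 M

Hg²⁺/Hg is the cathode (higher E°); E°cell = +0.846 − (−0.137) = +0.983 V with n = 2.
From the Nernst equation, log Q = n(E° − E)/0.0592 = 2·(+0.983 − (+1.063))/0.0592 = −2.703.
Balancing electrons gives Hg^2+(aq) + Sn(s) → Hg(l) + Sn^2+(aq); thus Q = [Sn^2+(aq)] / [Hg^2+(aq)].
Isolating [Sn^2+(aq)] in Q = 10^{−2.703} yields log [Sn^2+(aq)] = −2.323, i.e. 0.0048 M.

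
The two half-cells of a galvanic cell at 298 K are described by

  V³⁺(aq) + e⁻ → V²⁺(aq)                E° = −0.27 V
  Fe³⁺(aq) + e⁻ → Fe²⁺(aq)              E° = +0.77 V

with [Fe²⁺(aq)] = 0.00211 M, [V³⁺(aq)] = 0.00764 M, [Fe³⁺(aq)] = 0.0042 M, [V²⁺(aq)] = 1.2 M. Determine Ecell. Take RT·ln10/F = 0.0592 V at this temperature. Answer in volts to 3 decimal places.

+1.188 V

Fe³⁺/Fe²⁺ is reduced (cathode, E° = +0.77 V) and V³⁺/V²⁺ is oxidized (anode).
E°cell = E°cat − E°an = +0.77 − (−0.27) = +1.04 V; n = 1.
Balancing gives Fe³⁺(aq) + V²⁺(aq) → Fe²⁺(aq) + V³⁺(aq); hence Q = ([Fe²⁺(aq)]·[V³⁺(aq)]) / ([Fe³⁺(aq)]·[V²⁺(aq)]) = 0.0032 (log Q = −2.495).
Applying E = E° − (RT ln10/nF)·log Q gives +1.04 − (0.0592/1)(−2.495) = +1.188 V.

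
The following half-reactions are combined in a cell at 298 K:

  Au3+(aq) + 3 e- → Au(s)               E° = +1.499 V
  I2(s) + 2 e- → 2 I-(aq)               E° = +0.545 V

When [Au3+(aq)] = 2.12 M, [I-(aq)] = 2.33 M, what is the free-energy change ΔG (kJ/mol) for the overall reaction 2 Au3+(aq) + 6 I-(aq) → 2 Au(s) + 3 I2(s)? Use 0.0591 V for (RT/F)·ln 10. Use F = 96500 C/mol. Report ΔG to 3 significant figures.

E°cell = +1.499 − (+0.545) = +0.954 V; the balanced reaction transfers n = 6 electrons.
The reaction quotient is 1 / ([Au3+(aq)]^2·[I-(aq)]^6) = 0.00139; by Nernst, E = +0.954 − (0.0591/6)(−2.857) = +0.9821 V.
ΔG = −nFE = −(6)(96500)(+0.9821) J/mol = −569 kJ/mol.

−569 kJ/mol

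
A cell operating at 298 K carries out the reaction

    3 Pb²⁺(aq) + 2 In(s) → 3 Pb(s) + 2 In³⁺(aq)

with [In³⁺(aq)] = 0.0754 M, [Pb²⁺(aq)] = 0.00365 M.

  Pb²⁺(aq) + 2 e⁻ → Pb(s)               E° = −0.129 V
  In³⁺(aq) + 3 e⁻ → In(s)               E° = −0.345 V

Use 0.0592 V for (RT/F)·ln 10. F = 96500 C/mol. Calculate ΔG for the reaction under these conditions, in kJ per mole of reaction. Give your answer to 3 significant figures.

−96.1 kJ/mol

E°cell = −0.129 − (−0.345) = +0.216 V; the balanced reaction transfers n = 6 electrons.
Here Q = [In³⁺(aq)]^2 / [Pb²⁺(aq)]^3 = 1.17×10^5 (log Q = 5.068), giving E = +0.216 − (0.0592/6)·(5.068) = +0.1660 V.
Then ΔG = −nFE = −6 × 96500 × +0.1660 J/mol = −96.1 kJ/mol.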